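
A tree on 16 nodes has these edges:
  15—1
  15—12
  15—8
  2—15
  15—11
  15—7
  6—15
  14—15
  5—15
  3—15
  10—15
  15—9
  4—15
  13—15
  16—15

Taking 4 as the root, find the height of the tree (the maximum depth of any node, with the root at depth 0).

5 sits deepest: 4 – 15 – 5 — 2 edges from the root.

2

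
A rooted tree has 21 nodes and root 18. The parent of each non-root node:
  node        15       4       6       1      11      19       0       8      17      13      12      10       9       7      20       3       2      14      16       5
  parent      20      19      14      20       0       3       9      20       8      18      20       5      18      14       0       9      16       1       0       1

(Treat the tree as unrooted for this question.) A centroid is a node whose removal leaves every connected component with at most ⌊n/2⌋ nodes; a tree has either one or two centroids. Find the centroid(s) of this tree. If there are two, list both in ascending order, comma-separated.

If 20 is removed the pieces have sizes 10, 6, 2, 1, 1, all ≤ ⌊21/2⌋ = 10.
Every other node leaves some component of size > 10, so the centroid is unique.

20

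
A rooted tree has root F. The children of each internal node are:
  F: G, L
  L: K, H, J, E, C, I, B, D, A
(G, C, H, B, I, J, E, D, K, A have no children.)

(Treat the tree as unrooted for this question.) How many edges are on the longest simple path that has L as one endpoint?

2

The node farthest from L is G, via L – F – G — 2 edges.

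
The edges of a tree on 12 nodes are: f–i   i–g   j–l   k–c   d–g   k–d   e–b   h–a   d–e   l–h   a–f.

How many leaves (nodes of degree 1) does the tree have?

3

The leaves are b, c, j.
That is 3 leaves.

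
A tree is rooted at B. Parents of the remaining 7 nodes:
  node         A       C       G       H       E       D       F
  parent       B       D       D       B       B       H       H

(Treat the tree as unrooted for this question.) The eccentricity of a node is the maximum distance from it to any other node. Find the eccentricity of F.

The node farthest from F is E (G, C, A also at distance 3), via F – H – B – E — 3 edges.

3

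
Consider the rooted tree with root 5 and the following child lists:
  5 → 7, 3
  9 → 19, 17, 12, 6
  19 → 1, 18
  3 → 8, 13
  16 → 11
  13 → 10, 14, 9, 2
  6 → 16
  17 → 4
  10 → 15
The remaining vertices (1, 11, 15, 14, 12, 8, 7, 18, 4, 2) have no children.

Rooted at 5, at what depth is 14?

3

5 – 3 – 13 – 14 — 3 edges.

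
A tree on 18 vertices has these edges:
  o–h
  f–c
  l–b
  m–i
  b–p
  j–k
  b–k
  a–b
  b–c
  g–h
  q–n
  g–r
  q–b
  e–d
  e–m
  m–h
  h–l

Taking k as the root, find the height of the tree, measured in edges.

6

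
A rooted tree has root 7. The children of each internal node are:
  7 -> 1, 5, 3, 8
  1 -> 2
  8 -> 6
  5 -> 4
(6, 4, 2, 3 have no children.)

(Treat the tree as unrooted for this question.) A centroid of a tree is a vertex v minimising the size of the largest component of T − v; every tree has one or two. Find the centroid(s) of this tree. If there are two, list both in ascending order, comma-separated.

7

Removing 7 splits the tree into components of sizes 2, 2, 2, 1; the largest is 2 ≤ ⌊8/2⌋ = 4.
Every other node leaves some component of size > 4, so the centroid is unique.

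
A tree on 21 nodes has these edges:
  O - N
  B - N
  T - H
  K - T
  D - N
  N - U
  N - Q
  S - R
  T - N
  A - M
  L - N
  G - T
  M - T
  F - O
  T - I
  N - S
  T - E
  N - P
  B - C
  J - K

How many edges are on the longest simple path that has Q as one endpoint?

4

A farthest node from Q is J (A also at distance 4).
The path Q – N – T – K – J has 4 edges.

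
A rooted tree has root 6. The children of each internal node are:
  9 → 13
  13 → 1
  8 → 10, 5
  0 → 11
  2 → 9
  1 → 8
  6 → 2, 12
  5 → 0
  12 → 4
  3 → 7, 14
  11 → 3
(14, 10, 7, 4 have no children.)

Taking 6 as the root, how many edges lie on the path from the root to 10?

6–2–9–13–1–8–10 — 6 edges.

6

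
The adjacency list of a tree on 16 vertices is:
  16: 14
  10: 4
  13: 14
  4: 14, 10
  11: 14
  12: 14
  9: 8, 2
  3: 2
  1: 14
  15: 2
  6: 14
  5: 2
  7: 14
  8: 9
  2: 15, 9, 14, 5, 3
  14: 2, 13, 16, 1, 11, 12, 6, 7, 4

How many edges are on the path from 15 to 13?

3

Walking from 15: 15 - 2 - 14 - 13. Length 3.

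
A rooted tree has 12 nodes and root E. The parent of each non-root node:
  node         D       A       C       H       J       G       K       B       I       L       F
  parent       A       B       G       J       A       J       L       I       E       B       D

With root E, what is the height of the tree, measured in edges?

6

A deepest node is C, reached by E – I – B – A – J – G – C.
That path has 6 edges, so the height is 6.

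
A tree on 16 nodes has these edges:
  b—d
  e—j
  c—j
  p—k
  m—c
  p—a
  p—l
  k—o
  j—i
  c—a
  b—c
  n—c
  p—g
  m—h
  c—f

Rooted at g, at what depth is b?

4

Path from g to b: g – p – a – c – b, which has 4 edges.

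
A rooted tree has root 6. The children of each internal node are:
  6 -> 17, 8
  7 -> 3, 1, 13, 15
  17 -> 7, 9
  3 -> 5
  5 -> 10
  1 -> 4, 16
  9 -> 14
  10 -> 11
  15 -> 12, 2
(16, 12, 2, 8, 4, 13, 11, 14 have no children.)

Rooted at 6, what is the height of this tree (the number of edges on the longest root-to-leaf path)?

6

The longest root-to-leaf path is 6-17-7-3-5-10-11 (6 edges).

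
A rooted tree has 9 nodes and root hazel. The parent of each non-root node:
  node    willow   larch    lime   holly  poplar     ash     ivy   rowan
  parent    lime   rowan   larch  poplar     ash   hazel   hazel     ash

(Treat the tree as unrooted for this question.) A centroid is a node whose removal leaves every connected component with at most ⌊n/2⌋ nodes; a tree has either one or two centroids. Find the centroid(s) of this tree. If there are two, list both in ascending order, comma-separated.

ash

Removing ash splits the tree into components of sizes 4, 2, 2; the largest is 4 ≤ ⌊9/2⌋ = 4.
Every other node leaves some component of size > 4, so the centroid is unique.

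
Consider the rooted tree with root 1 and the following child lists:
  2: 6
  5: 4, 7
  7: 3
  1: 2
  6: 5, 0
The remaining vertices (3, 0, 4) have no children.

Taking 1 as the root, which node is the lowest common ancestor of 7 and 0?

6

7's ancestor chain is 7, 5, 6, 2, 1 and 0's is 0, 6, 2, 1; they first meet at 6.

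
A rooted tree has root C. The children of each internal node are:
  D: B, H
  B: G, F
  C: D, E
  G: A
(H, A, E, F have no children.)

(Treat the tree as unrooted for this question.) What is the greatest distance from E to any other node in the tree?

The node farthest from E is A, via E–C–D–B–G–A — 5 edges.

5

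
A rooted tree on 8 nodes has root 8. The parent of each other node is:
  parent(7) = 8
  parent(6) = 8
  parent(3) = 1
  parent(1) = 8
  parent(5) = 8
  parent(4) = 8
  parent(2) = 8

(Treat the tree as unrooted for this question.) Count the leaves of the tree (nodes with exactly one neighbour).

6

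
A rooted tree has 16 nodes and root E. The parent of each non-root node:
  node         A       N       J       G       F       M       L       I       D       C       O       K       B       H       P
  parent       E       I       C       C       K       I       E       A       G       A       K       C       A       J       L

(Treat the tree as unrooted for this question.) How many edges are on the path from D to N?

5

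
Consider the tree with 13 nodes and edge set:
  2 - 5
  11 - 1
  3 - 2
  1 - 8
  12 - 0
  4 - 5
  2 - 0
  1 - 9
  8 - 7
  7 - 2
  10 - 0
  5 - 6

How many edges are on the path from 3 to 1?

The path is 3 - 2 - 7 - 8 - 1, which has 4 edges.

4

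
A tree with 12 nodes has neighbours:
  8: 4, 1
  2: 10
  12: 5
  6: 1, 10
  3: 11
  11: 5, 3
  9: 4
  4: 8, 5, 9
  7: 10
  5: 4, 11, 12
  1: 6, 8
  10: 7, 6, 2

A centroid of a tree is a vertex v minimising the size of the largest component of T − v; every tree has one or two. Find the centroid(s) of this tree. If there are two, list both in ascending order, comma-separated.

Removing 4 splits the tree into components of sizes 6, 4, 1; the largest is 6 ≤ ⌊12/2⌋ = 6.
Its neighbour 8 also leaves a largest component of size 6, so both are centroids.

4, 8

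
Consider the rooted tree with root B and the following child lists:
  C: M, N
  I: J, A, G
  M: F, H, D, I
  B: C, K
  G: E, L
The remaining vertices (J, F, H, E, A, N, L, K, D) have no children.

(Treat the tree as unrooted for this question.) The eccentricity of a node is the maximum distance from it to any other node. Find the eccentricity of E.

The node farthest from E is K, via E–G–I–M–C–B–K — 6 edges.

6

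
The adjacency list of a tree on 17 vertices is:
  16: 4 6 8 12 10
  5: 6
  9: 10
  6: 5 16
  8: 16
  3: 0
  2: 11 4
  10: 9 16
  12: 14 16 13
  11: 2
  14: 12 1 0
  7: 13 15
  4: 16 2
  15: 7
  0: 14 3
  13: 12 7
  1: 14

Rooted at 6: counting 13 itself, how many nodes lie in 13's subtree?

3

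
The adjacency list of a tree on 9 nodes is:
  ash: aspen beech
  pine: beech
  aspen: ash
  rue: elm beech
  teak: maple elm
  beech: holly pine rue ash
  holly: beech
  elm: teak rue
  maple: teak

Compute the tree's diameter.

BFS from aspen reaches maple last, at distance 6; BFS from maple confirms no node is farther.
Path: aspen–ash–beech–rue–elm–teak–maple.

6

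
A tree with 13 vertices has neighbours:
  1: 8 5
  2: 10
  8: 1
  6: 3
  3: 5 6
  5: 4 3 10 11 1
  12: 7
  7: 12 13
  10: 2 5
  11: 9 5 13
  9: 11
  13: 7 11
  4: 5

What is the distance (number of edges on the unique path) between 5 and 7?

3

5–11–13–7: 3 edges.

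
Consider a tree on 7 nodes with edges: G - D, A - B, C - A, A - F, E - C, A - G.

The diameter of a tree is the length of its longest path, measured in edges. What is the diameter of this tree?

A longest path is D – G – A – C – E, with 4 edges.

4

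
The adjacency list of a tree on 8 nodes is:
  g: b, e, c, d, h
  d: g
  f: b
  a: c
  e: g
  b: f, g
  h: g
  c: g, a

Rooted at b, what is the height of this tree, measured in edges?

3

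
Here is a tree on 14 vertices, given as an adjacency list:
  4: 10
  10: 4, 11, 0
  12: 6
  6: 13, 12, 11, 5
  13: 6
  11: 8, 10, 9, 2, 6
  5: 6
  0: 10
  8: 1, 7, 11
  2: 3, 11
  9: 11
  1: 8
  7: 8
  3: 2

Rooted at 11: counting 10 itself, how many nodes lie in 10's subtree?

3

The subtree rooted at 10 contains: 10, 4, 0 — 3 nodes.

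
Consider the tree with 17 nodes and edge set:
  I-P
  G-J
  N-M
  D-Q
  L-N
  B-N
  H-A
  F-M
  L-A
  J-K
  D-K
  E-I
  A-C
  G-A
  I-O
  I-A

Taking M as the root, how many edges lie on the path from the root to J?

Path from M to J: M–N–L–A–G–J, which has 5 edges.

5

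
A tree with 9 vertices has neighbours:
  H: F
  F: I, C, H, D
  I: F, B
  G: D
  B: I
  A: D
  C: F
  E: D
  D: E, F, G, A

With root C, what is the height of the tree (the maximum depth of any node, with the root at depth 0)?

B sits deepest: C – F – I – B — 3 edges from the root.

3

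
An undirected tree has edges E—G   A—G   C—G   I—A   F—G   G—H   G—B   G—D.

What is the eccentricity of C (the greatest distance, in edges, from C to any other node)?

3

Distances from C peak at 3, attained at I.
C – G – A – I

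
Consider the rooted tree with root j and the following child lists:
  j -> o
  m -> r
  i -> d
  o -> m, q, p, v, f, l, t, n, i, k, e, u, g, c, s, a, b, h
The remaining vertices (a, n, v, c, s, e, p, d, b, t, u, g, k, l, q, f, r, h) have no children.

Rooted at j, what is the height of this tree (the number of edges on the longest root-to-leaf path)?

3

The longest root-to-leaf path is j → o → m → r (3 edges).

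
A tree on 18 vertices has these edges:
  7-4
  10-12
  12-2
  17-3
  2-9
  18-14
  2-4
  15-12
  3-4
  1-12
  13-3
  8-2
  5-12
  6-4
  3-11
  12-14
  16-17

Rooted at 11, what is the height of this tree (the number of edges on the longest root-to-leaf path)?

18 sits deepest: 11–3–4–2–12–14–18 — 6 edges from the root.

6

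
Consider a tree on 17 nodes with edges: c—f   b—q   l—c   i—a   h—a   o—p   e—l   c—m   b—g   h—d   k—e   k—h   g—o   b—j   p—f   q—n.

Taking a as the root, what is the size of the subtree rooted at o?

6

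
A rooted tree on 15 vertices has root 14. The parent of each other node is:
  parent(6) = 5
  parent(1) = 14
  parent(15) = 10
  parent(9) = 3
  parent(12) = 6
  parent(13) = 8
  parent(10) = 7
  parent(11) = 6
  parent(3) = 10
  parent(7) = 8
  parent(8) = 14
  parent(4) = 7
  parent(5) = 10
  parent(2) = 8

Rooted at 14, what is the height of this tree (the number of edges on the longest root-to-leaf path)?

6

A deepest node is 11, reached by 14 – 8 – 7 – 10 – 5 – 6 – 11.
That path has 6 edges, so the height is 6.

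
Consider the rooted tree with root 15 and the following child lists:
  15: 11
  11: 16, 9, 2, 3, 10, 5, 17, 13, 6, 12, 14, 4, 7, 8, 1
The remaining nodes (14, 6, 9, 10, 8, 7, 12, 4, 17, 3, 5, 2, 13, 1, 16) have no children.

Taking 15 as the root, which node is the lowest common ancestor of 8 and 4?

11

Path 8→root: 8 11 15; path 4→root: 4 11 15.
First common node: 11.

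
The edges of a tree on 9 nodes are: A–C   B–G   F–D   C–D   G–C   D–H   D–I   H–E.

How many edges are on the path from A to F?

The path is A–C–D–F, which has 3 edges.

3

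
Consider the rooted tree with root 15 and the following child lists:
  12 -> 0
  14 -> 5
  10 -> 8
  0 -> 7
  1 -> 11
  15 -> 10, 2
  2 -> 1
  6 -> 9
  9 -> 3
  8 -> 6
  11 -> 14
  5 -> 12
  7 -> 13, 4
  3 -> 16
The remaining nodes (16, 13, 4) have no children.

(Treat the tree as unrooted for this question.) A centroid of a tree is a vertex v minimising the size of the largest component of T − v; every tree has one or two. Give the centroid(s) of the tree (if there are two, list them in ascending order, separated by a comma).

Delete 1: the remaining components have sizes 8, 8. Max 8 ≤ 8, so 1 is a centroid.
No neighbour of 1 does as well, so 1 is the unique centroid.

1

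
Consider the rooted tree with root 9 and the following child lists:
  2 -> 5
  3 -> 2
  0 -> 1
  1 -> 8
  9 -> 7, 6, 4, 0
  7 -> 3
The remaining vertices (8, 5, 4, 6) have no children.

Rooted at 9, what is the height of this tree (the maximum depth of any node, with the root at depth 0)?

The longest root-to-leaf path is 9–7–3–2–5 (4 edges).

4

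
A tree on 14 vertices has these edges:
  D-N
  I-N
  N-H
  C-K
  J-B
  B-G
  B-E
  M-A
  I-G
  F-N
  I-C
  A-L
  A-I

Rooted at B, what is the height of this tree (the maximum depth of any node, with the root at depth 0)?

4

D sits deepest: B–G–I–N–D — 4 edges from the root.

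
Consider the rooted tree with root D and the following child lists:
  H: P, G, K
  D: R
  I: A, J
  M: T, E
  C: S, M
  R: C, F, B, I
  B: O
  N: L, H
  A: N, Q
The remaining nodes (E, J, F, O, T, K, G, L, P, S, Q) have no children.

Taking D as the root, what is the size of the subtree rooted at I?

I's subtree: {I, A, J, N, Q, L, H, P, K, G}, size 10.

10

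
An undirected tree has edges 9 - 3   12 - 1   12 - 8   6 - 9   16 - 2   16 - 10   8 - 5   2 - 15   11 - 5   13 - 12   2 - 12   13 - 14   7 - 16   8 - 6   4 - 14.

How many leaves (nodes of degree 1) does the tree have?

7

The leaves are 1, 3, 4, 7, 10, 11, 15.
That is 7 leaves.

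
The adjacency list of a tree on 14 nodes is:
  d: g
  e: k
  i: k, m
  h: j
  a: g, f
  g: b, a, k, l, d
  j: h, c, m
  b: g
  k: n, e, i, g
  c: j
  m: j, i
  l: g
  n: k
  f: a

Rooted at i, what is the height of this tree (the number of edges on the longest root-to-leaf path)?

4

A deepest node is f, reached by i → k → g → a → f.
That path has 4 edges, so the height is 4.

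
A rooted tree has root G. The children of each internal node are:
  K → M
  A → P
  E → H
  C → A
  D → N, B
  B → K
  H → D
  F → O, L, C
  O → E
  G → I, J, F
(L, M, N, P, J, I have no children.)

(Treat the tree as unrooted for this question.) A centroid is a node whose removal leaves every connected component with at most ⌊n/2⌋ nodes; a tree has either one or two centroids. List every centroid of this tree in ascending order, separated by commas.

Delete F: the remaining components have sizes 8, 3, 3, 1. Max 8 ≤ 8, so F is a centroid.
O is adjacent to F and is also a centroid (the largest component after removing it is likewise 8).

F, O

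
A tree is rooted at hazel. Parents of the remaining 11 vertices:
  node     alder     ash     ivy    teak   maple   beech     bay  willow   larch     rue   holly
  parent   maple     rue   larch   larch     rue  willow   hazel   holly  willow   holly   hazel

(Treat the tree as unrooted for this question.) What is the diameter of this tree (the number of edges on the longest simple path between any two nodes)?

Starting from teak, a farthest node is alder at distance 6.
One longest path: teak - larch - willow - holly - rue - maple - alder.
So the diameter is 6.

6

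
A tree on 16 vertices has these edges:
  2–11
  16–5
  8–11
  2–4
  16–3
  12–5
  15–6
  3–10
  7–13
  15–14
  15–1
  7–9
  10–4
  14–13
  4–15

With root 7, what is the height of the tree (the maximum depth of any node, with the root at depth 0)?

9

The longest root-to-leaf path is 7 – 13 – 14 – 15 – 4 – 10 – 3 – 16 – 5 – 12 (9 edges).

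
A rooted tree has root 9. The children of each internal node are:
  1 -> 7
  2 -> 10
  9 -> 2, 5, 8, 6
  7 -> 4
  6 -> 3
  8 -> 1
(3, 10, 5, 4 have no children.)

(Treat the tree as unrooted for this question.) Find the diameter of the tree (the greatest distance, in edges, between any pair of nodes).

6

A longest path is 10 – 2 – 9 – 8 – 1 – 7 – 4, with 6 edges.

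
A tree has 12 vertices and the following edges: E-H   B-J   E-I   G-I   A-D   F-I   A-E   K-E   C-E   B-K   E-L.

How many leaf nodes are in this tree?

7

Exactly 7 nodes have a single neighbour: C, D, F, G, H, J, L.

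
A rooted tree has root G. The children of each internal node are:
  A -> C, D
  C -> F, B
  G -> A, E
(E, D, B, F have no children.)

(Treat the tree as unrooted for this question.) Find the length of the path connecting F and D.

F - C - A - D: 3 edges.

3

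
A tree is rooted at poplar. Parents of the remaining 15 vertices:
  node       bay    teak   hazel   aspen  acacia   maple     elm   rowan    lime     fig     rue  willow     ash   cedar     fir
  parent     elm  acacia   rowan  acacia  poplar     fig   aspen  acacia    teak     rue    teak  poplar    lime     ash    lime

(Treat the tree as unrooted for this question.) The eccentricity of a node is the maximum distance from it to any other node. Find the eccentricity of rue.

5

Distances from rue peak at 5, attained at bay.
rue – teak – acacia – aspen – elm – bay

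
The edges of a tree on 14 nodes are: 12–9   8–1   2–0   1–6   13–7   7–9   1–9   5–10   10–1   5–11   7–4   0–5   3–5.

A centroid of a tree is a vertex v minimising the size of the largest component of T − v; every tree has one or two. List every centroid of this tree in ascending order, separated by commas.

If 1 is removed the pieces have sizes 6, 5, 1, 1, all ≤ ⌊14/2⌋ = 7.
Every other node leaves some component of size > 7, so the centroid is unique.

1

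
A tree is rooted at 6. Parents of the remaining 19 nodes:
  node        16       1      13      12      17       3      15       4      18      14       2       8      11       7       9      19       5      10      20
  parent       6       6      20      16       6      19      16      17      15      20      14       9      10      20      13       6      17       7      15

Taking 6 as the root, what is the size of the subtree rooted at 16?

13

Descendants of 16 (including itself): 16, 15, 12, 20, 18, 13, 7, 14, 9, 10, 2, 8, 11. That's 13.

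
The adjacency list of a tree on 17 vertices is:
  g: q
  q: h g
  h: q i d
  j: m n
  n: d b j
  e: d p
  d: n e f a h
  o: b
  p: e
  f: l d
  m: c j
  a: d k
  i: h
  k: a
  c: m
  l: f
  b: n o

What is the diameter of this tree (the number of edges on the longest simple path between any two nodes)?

BFS from g reaches c last, at distance 7; BFS from c confirms no node is farther.
Path: g–q–h–d–n–j–m–c.

7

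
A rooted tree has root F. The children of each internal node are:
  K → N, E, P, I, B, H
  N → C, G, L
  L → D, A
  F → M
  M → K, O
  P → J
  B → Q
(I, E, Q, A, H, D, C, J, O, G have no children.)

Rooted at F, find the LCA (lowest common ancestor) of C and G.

C's ancestor chain is C, N, K, M, F and G's is G, N, K, M, F; they first meet at N.

N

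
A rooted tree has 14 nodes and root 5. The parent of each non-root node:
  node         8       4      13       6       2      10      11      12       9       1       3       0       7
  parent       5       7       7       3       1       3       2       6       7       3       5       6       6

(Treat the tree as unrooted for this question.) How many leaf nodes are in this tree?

The leaves are 0, 4, 8, 9, 10, 11, 12, 13.
That is 8 leaves.

8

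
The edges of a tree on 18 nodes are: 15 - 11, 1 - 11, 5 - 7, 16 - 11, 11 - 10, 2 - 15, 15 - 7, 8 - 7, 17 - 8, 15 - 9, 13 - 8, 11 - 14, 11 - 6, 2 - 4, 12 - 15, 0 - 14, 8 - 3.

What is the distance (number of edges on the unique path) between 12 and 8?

The path is 12 - 15 - 7 - 8, which has 3 edges.

3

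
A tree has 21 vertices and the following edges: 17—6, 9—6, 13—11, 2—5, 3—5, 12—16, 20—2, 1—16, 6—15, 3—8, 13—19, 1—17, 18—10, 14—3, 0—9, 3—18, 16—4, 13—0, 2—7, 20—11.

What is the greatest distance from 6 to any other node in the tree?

The node farthest from 6 is 10, via 6–9–0–13–11–20–2–5–3–18–10 — 10 edges.

10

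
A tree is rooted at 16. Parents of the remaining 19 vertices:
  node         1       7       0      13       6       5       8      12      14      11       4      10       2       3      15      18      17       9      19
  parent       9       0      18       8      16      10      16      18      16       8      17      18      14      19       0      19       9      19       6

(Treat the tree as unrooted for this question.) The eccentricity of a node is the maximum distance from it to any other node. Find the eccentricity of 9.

Distances from 9 peak at 5, attained at 11 (13, 2 also at distance 5).
9 – 19 – 6 – 16 – 8 – 11

5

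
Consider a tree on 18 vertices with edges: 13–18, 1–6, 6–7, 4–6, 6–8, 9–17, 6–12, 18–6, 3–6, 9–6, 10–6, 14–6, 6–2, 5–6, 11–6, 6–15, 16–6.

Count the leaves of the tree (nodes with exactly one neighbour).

Exactly 15 nodes have a single neighbour: 1, 2, 3, 4, 5, 7, 8, 10, 11, 12, 13, 14, 15, 16, 17.

15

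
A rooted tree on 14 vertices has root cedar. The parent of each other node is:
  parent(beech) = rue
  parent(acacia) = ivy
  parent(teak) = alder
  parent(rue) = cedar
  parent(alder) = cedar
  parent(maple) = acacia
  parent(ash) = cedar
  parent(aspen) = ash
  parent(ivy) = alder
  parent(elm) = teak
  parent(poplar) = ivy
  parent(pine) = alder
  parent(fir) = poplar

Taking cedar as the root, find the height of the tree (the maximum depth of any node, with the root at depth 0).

4

A deepest node is maple, reached by cedar – alder – ivy – acacia – maple.
That path has 4 edges, so the height is 4.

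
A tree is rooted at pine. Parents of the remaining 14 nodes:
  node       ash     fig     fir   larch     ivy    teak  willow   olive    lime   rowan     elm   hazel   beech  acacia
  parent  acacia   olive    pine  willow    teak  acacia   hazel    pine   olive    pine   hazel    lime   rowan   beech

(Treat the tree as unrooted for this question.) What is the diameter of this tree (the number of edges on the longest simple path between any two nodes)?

10

BFS from larch reaches ivy last, at distance 10; BFS from ivy confirms no node is farther.
Path: larch – willow – hazel – lime – olive – pine – rowan – beech – acacia – teak – ivy.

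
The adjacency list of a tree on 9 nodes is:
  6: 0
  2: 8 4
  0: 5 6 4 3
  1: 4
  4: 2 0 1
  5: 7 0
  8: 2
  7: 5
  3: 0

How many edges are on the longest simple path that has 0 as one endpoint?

Distances from 0 peak at 3, attained at 8.
0 – 4 – 2 – 8

3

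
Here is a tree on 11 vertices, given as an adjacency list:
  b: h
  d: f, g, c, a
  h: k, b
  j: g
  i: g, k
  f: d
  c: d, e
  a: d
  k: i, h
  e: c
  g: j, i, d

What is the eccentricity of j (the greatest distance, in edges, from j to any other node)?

Distances from j peak at 5, attained at b.
j – g – i – k – h – b

5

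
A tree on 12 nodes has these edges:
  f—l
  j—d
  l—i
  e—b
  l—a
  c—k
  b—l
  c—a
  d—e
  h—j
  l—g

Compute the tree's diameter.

BFS from h reaches k last, at distance 8; BFS from k confirms no node is farther.
Path: h – j – d – e – b – l – a – c – k.

8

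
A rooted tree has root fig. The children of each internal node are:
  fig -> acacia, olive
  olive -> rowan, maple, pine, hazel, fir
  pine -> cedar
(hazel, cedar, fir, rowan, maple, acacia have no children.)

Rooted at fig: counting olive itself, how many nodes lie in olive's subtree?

Descendants of olive (including itself): olive, hazel, pine, fir, rowan, maple, cedar. That's 7.

7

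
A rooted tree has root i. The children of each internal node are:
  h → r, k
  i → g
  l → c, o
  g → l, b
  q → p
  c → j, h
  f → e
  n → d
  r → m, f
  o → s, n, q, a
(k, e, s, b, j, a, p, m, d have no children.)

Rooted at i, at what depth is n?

i – g – l – o – n — 4 edges.

4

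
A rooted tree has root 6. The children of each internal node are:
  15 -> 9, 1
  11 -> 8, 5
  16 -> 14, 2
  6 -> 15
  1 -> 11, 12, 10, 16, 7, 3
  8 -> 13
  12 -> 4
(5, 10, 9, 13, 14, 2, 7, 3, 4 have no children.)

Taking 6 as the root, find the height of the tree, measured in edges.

A deepest node is 13, reached by 6 → 15 → 1 → 11 → 8 → 13.
That path has 5 edges, so the height is 5.

5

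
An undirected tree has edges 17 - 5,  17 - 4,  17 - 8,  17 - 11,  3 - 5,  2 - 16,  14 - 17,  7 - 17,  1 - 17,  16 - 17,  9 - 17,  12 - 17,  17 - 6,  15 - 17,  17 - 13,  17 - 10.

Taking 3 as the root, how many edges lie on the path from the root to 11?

Path from 3 to 11: 3–5–17–11, which has 3 edges.

3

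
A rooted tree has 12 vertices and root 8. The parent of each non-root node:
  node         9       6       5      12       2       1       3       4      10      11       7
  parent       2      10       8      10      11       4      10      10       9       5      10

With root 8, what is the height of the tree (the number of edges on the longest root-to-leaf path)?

The longest root-to-leaf path is 8 – 5 – 11 – 2 – 9 – 10 – 4 – 1 (7 edges).

7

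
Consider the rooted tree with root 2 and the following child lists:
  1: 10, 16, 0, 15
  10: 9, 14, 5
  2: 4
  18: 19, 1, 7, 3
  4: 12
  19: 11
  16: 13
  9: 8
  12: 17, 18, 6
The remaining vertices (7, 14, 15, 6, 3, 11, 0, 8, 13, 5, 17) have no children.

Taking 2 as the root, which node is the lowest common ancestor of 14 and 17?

14's ancestor chain is 14, 10, 1, 18, 12, 4, 2 and 17's is 17, 12, 4, 2; they first meet at 12.

12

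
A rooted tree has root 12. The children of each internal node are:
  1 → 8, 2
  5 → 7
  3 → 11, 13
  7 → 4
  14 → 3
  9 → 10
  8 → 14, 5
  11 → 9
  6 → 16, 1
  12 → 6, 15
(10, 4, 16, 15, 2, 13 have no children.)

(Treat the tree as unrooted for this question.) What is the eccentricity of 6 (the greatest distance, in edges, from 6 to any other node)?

7

Distances from 6 peak at 7, attained at 10.
6 – 1 – 8 – 14 – 3 – 11 – 9 – 10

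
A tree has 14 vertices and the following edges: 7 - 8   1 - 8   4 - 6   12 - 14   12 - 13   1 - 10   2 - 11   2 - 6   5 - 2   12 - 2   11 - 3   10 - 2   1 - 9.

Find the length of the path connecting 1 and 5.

3

The path is 1–10–2–5, which has 3 edges.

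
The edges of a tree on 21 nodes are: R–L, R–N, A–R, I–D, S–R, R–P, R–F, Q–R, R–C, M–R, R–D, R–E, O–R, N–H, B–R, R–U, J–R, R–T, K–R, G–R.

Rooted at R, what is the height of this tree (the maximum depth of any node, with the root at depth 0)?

The longest root-to-leaf path is R–D–I (2 edges).

2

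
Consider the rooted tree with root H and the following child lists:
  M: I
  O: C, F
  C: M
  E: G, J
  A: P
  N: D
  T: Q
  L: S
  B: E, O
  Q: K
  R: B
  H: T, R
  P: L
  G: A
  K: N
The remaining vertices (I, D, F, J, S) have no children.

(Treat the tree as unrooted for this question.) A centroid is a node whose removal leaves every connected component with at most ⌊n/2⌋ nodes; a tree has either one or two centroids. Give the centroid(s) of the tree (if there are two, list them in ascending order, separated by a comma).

B

Removing B splits the tree into components of sizes 7, 7, 5; the largest is 7 ≤ ⌊20/2⌋ = 10.
Every other node leaves some component of size > 10, so the centroid is unique.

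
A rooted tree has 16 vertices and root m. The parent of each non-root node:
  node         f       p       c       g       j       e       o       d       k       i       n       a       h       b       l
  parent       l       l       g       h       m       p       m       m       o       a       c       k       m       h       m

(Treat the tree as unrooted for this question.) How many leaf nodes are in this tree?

7

Exactly 7 nodes have a single neighbour: b, d, e, f, i, j, n.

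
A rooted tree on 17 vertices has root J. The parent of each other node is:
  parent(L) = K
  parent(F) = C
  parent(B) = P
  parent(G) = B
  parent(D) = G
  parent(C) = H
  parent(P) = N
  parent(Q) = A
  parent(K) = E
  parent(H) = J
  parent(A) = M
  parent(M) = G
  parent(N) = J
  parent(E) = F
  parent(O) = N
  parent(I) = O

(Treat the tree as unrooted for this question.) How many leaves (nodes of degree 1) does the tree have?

Exactly 4 nodes have a single neighbour: D, I, L, Q.

4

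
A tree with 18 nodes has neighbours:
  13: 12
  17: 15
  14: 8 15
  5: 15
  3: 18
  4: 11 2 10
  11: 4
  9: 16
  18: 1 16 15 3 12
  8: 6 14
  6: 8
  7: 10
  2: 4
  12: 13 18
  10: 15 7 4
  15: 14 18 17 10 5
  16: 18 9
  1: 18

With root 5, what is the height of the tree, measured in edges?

4

6 sits deepest: 5 – 15 – 14 – 8 – 6 — 4 edges from the root.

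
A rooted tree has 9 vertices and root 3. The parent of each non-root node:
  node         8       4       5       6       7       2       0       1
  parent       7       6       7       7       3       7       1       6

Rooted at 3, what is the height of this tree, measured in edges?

The longest root-to-leaf path is 3–7–6–1–0 (4 edges).

4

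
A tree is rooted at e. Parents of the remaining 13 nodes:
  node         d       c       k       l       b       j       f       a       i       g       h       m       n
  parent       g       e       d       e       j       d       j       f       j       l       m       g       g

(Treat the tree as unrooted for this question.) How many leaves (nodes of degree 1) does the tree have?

Exactly 7 nodes have a single neighbour: a, b, c, h, i, k, n.

7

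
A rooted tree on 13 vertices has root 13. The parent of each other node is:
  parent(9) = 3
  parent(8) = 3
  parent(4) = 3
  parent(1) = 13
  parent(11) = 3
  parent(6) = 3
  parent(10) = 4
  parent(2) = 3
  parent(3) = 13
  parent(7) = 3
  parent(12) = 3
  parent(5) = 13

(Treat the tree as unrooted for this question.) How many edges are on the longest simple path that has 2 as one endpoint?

3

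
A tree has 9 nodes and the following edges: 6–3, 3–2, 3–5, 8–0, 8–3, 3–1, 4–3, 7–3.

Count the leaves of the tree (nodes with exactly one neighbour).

7

The leaves are 0, 1, 2, 4, 5, 6, 7.
That is 7 leaves.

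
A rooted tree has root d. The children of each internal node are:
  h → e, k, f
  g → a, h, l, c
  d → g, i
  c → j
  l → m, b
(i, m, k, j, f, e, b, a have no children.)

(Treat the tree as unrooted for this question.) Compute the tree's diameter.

BFS from m reaches i last, at distance 4; BFS from i confirms no node is farther.
Path: m – l – g – d – i.

4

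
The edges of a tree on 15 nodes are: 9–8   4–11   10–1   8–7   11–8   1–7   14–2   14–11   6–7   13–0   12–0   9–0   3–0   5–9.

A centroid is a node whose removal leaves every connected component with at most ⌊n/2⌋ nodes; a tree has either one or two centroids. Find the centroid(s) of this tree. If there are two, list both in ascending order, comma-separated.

Delete 8: the remaining components have sizes 6, 4, 4. Max 6 ≤ 7, so 8 is a centroid.
No neighbour of 8 does as well, so 8 is the unique centroid.

8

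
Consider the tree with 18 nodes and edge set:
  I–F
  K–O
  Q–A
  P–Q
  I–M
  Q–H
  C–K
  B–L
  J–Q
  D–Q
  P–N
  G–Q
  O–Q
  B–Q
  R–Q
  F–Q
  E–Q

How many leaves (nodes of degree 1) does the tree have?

11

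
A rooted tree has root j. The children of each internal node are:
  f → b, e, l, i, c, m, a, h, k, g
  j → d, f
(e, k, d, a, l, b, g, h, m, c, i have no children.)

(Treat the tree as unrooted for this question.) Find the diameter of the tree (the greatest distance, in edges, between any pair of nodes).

3

BFS from d reaches g last, at distance 3; BFS from g confirms no node is farther.
Path: d – j – f – g.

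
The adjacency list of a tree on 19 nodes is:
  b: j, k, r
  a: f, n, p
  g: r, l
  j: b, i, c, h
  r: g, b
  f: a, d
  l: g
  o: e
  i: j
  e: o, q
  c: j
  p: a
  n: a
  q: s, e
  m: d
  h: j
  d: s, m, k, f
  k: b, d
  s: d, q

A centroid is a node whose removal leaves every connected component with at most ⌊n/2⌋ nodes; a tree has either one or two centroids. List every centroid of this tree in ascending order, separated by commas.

d

Delete d: the remaining components have sizes 9, 4, 4, 1. Max 9 ≤ 9, so d is a centroid.
Every other node leaves some component of size > 9, so the centroid is unique.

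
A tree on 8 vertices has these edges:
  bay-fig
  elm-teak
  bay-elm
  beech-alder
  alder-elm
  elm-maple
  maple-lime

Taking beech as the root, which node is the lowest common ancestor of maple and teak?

maple's ancestor chain is maple, elm, alder, beech and teak's is teak, elm, alder, beech; they first meet at elm.

elm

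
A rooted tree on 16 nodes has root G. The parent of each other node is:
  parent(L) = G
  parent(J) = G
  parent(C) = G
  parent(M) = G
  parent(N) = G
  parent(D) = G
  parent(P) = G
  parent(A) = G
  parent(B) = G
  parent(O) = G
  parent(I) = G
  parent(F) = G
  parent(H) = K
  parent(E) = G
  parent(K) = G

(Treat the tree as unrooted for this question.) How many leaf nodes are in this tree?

Exactly 14 nodes have a single neighbour: A, B, C, D, E, F, H, I, J, L, M, N, O, P.

14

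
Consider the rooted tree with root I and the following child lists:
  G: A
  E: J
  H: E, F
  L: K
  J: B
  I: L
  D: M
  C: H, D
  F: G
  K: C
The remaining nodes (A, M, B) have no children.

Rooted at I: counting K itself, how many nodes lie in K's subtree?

K's subtree: {K, C, H, D, F, E, M, G, J, A, B}, size 11.

11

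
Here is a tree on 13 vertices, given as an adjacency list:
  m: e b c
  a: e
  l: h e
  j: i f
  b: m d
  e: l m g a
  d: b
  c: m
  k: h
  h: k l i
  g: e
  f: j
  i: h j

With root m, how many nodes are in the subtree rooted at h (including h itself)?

Descendants of h (including itself): h, i, k, j, f. That's 5.

5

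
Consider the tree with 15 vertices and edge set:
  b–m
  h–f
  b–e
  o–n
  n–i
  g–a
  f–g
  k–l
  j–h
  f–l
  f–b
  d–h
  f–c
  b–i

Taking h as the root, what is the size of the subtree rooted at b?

b's subtree: {b, i, e, m, n, o}, size 6.

6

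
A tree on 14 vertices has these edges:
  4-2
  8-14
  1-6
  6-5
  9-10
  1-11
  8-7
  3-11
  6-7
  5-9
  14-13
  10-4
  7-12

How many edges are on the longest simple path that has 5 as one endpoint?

5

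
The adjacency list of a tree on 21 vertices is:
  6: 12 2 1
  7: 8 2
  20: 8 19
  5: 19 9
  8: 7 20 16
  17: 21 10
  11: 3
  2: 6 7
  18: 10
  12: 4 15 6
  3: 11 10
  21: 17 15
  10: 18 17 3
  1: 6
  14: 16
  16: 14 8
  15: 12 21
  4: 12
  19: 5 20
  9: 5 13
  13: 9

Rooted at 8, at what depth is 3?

9

Climbing from 3 to the root: 3 – 10 – 17 – 21 – 15 – 12 – 6 – 2 – 7 – 8. That's 9 steps.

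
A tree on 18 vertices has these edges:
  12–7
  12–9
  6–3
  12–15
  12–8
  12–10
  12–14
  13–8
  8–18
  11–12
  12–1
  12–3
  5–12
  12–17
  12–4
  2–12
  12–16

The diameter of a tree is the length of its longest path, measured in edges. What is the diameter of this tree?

BFS from 6 reaches 13 last, at distance 4; BFS from 13 confirms no node is farther.
Path: 6 – 3 – 12 – 8 – 13.

4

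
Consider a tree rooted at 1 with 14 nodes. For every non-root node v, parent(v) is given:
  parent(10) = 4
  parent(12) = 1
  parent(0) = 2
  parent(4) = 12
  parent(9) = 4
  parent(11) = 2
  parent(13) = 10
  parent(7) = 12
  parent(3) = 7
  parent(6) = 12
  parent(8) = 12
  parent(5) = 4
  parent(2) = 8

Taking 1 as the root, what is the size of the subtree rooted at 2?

The subtree rooted at 2 contains: 2, 11, 0 — 3 nodes.

3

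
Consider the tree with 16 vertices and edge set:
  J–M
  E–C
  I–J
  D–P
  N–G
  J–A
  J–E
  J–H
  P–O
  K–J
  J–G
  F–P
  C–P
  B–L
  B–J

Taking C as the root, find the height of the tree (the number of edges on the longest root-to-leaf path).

4

The longest root-to-leaf path is C-E-J-B-L (4 edges).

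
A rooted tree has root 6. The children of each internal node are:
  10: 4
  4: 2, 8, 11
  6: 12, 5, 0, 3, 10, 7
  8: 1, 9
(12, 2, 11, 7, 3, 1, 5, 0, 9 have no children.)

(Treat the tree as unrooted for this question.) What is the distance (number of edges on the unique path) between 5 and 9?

5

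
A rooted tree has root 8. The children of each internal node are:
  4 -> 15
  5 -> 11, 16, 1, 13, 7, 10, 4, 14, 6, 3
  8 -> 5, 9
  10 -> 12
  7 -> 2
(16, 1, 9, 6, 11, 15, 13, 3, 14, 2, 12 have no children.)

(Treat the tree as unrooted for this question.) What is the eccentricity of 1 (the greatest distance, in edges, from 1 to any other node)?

3

A farthest node from 1 is 2 (15, 9, 12 also at distance 3).
The path 1-5-7-2 has 3 edges.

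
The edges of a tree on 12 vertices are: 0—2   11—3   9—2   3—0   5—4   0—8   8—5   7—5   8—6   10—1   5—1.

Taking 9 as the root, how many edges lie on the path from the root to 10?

Climbing from 10 to the root: 10 – 1 – 5 – 8 – 0 – 2 – 9. That's 6 steps.

6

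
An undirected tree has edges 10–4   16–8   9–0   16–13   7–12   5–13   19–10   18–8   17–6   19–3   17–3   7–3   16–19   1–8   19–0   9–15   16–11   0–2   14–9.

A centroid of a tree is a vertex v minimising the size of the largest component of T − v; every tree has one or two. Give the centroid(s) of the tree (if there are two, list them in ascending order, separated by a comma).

19

If 19 is removed the pieces have sizes 7, 5, 5, 2, all ≤ ⌊20/2⌋ = 10.
Every other node leaves some component of size > 10, so the centroid is unique.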